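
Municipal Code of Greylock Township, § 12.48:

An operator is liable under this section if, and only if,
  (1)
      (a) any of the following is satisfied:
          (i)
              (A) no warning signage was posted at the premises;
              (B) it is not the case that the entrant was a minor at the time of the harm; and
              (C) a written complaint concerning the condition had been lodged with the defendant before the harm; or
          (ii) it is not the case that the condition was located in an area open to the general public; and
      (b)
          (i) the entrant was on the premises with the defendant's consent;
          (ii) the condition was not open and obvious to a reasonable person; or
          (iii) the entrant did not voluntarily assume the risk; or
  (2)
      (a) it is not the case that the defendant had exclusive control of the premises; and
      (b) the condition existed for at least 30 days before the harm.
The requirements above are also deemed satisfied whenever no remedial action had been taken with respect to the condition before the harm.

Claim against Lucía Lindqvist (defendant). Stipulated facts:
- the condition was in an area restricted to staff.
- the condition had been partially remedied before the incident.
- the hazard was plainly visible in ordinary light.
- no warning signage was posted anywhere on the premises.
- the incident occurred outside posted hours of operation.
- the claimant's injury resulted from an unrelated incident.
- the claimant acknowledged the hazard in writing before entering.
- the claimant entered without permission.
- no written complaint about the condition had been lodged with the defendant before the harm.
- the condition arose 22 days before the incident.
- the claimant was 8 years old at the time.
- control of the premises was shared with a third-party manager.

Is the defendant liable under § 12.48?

No — not liable.

(A) no signage posted — satisfied.
(B) not (entrant a minor) — not met.
(C) complaint lodged — not met.
So (i) is not satisfied (T AND F AND F).
(ii) not (public area) — met.
(a) = F OR T = true.
(i) consent to enter — not satisfied.
(ii) not open/obvious — not satisfied.
(iii) no assumed risk — not satisfied.
(b) = F OR F OR F = false.
So (1) is not satisfied (T AND F).
(a) not (exclusive control) — holds.
(b) condition ≥30 days old — fails.
(2): T AND F → false.
So Overall is not satisfied (F OR F).
Exception (no remedial action) — not satisfied.
Result: main false OR exception false → false.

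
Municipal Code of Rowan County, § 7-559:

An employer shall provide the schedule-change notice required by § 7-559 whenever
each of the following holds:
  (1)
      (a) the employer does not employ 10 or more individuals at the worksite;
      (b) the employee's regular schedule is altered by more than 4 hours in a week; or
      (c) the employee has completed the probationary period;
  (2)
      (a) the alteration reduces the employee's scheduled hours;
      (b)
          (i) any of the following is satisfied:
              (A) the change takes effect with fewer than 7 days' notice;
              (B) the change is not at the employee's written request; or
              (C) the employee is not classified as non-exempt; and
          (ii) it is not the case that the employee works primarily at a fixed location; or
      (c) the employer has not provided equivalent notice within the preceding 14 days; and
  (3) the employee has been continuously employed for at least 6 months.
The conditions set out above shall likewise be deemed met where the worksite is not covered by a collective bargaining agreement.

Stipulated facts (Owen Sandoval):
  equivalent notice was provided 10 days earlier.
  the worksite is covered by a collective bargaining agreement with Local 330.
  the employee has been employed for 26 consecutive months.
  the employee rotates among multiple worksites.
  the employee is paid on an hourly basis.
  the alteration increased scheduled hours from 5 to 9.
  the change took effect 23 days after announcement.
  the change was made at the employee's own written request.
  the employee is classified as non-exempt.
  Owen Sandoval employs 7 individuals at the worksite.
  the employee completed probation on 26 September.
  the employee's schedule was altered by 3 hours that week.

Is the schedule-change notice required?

No — not required.

(a) not (≥ 10 at site) — satisfied.
(b) schedule shift > 4h — not met.
(c) past probation — holds.
(1): T OR F OR T → true.
(a) hours reduced — not satisfied.
(A) < 7 days' notice — not satisfied.
(B) not employee-requested — fails.
(C) not (non-exempt) — not satisfied.
(i): F OR F OR F → false.
(ii) not (fixed location) — met.
(b): F AND T → false.
(c) no recent notice — not satisfied.
(2) = F OR F OR F = false.
(3) tenure ≥ 6 mo. — met.
So Overall is not satisfied (T AND F AND T).
Exception (no CBA) — not satisfied.
Result: main false OR exception false → false.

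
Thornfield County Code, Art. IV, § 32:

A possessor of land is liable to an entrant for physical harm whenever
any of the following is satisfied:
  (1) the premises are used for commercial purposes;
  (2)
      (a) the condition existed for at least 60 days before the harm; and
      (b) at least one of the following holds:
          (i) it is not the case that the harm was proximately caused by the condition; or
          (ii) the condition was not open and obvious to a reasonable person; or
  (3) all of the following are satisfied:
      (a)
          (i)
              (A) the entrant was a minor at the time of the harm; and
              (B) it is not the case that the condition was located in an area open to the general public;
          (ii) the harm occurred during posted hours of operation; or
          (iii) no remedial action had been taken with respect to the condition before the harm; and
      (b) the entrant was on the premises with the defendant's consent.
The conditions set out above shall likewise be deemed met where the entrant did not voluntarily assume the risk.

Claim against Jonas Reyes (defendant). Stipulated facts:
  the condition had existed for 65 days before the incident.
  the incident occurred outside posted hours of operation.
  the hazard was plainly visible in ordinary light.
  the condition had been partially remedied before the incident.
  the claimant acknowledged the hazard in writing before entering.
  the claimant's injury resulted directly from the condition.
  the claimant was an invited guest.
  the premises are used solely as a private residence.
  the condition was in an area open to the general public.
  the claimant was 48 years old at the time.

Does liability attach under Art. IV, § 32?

(1) commercial use — not met.
(a) condition ≥60 days old — holds.
(i) not (proximate cause) — fails.
(ii) not open/obvious — not satisfied.
(b) = F OR F = false.
(2) = T AND F = false.
(A) entrant a minor — not met.
(B) not (public area) — not satisfied.
(i) = F AND F = false.
(ii) during posted hours — fails.
(iii) no remedial action — not satisfied.
So (a) is not satisfied (F OR F OR F).
(b) consent to enter — satisfied.
(3): F AND T → false.
So Overall is not satisfied (F OR F OR F).
Exception (no assumed risk) — not satisfied.
Result: main false OR exception false → false.

No — not liable.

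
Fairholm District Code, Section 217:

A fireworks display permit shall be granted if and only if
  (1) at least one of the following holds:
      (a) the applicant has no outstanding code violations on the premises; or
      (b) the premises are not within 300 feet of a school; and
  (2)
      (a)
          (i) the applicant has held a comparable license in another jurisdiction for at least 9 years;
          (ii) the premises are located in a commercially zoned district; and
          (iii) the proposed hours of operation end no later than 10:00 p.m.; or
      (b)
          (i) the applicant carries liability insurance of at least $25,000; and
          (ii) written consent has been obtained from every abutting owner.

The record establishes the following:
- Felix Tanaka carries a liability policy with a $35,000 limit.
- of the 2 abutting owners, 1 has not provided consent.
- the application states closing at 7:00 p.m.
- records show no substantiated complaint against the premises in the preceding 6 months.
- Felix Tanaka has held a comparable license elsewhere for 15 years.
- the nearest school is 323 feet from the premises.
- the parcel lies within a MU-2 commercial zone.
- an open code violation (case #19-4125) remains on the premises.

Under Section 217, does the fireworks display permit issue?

(a) no code violations — not met.
(b) ≥300 ft from school — holds.
So (1) is satisfied (F OR T).
(i) prior license ≥ 9 yr — met.
(ii) commercially zoned — met.
(iii) closes by 10 p.m. — holds.
So (a) is satisfied (T AND T AND T).
(i) insurance ≥ $25,000 — met.
(ii) all abutters consent — fails.
(b) = T AND F = false.
So (2) is satisfied (T OR F).
So Overall is satisfied (T AND T).

Yes — granted.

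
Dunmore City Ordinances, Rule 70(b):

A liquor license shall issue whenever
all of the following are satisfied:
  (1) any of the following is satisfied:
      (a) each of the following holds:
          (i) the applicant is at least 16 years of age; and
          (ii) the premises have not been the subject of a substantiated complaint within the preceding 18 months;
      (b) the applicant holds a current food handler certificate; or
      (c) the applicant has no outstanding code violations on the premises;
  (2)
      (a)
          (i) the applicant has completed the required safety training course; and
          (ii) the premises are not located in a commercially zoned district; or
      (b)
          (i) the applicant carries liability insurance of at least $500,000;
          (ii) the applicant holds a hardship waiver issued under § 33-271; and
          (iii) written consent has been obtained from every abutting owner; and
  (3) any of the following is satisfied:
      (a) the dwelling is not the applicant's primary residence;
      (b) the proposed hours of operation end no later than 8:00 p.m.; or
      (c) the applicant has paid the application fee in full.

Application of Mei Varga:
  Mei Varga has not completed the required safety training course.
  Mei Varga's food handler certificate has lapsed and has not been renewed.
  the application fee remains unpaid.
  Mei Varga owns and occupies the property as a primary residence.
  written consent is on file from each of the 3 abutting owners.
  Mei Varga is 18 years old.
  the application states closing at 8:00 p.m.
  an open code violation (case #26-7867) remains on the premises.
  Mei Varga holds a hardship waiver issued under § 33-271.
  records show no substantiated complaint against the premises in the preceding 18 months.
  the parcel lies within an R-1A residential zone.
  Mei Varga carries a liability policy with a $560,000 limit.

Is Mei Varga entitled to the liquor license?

(i) age ≥ 16 — satisfied.
(ii) no complaint in 18 mo. — holds.
(a): T AND T → true.
(b) food handler cert. — not satisfied.
(c) no code violations — not met.
(1) = T OR F OR F = true.
(i) safety training — not met.
(ii) not (commercially zoned) — satisfied.
(a) = F AND T = false.
(i) insurance ≥ $500,000 — met.
(ii) hardship waiver — satisfied.
(iii) all abutters consent — met.
(b) = T AND T AND T = true.
(2): F OR T → true.
(a) not (primary residence) — not met.
(b) closes by 8 p.m. — satisfied.
(c) fee paid — not satisfied.
(3) = F OR T OR F = true.
Overall: T AND T AND T → true.

Yes — granted.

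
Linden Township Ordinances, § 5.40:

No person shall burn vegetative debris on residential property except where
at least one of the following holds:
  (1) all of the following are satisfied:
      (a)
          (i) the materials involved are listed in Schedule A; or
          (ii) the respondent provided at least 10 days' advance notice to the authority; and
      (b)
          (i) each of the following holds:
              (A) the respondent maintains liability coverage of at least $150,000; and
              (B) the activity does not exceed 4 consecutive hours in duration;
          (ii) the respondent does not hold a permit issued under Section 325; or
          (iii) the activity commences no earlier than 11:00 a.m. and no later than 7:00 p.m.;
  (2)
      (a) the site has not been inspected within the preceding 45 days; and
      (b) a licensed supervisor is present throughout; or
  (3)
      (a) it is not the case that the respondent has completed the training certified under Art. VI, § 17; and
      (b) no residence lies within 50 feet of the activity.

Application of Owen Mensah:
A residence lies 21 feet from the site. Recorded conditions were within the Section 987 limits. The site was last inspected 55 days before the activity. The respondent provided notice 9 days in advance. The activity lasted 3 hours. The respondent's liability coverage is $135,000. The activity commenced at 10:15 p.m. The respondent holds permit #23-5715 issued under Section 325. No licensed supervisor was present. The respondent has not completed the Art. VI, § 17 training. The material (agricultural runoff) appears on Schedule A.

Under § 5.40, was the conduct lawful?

(i) Schedule A material — satisfied.
(ii) ≥10 days' notice — not satisfied.
(a) = T OR F = true.
(A) coverage ≥ $150,000 — not met.
(B) ≤ 4 hrs duration — satisfied.
(i): F AND T → false.
(ii) not (holds permit) — not satisfied.
(iii) start within hours — not met.
So (b) is not satisfied (F OR F OR F).
(1): T AND F → false.
(a) not (site inspected) — holds.
(b) supervisor present — not satisfied.
(2) = T AND F = false.
(a) not (training certified) — met.
(b) no residence in 50 ft — not met.
So (3) is not satisfied (T AND F).
Overall: F OR F OR F → false.

No — unlawful.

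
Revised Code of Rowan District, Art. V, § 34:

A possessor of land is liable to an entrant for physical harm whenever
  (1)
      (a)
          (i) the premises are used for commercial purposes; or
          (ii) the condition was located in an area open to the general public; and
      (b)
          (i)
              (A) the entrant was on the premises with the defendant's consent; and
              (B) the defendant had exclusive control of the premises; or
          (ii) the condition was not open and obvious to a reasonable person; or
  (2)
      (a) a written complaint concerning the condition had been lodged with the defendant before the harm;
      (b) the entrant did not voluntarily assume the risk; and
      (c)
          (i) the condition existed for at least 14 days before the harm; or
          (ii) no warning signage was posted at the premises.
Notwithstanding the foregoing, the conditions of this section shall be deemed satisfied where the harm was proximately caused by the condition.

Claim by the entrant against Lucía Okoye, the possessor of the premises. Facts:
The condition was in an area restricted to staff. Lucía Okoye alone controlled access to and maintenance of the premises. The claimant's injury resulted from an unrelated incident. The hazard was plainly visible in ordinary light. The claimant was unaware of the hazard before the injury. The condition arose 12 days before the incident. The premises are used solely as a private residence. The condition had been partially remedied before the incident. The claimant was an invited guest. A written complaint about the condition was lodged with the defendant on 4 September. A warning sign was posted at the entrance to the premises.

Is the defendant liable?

(i) commercial use — not satisfied.
(ii) public area — not met.
(a) = F OR F = false.
(A) consent to enter — met.
(B) exclusive control — satisfied.
(i): T AND T → true.
(ii) not open/obvious — fails.
(b) = T OR F = true.
(1): F AND T → false.
(a) complaint lodged — holds.
(b) no assumed risk — holds.
(i) condition ≥14 days old — not satisfied.
(ii) no signage posted — not met.
(c): F OR F → false.
So (2) is not satisfied (T AND T AND F).
Overall = F OR F = false.
Exception (proximate cause) — not satisfied.
Result: main false OR exception false → false.

No — not liable.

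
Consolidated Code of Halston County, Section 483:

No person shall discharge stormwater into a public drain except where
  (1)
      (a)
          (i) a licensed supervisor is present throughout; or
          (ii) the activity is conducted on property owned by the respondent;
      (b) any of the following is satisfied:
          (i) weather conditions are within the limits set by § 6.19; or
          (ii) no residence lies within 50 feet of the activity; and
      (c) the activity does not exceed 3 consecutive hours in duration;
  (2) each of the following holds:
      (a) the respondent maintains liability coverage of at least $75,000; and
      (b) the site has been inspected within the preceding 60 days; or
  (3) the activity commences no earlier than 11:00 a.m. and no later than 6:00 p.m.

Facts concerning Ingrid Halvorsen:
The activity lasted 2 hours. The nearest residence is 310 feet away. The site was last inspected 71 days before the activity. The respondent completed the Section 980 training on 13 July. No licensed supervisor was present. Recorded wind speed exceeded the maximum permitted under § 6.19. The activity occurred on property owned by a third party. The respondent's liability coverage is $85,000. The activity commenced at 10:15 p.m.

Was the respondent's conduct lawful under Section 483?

No — unlawful.

(i) supervisor present — not satisfied.
(ii) own property — not satisfied.
(a) = F OR F = false.
(i) weather ok — not satisfied.
(ii) no residence in 50 ft — satisfied.
(b) = F OR T = true.
(c) ≤ 3 hrs duration — holds.
(1): F AND T AND T → false.
(a) coverage ≥ $75,000 — met.
(b) site inspected — not met.
(2): T AND F → false.
(3) start within hours — not met.
Overall = F OR F OR F = false.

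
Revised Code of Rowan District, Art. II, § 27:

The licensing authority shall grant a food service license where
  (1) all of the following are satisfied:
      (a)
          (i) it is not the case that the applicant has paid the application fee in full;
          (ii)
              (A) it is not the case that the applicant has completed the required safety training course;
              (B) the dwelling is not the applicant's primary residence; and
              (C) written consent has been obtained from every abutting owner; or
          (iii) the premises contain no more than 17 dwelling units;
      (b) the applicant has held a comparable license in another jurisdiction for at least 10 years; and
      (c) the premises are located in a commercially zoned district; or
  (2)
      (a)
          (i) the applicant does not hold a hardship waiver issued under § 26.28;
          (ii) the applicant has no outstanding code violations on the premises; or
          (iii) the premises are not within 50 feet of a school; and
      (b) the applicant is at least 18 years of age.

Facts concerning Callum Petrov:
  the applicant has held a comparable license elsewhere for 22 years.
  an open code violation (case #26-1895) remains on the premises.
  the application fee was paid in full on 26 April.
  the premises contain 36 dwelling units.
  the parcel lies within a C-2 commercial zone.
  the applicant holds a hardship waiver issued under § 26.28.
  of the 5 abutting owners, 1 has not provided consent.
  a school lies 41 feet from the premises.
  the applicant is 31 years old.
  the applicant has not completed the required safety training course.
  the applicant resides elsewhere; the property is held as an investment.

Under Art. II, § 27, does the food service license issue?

No — denied.

(i) not (fee paid) — not satisfied.
(A) not (safety training) — satisfied.
(B) not (primary residence) — holds.
(C) all abutters consent — not met.
(ii): T AND T AND F → false.
(iii) ≤ 17 units — fails.
So (a) is not satisfied (F OR F OR F).
(b) prior license ≥ 10 yr — met.
(c) commercially zoned — holds.
(1): F AND T AND T → false.
(i) not (hardship waiver) — not met.
(ii) no code violations — not satisfied.
(iii) ≥50 ft from school — not met.
So (a) is not satisfied (F OR F OR F).
(b) age ≥ 18 — holds.
So (2) is not satisfied (F AND T).
Overall: F OR F → false.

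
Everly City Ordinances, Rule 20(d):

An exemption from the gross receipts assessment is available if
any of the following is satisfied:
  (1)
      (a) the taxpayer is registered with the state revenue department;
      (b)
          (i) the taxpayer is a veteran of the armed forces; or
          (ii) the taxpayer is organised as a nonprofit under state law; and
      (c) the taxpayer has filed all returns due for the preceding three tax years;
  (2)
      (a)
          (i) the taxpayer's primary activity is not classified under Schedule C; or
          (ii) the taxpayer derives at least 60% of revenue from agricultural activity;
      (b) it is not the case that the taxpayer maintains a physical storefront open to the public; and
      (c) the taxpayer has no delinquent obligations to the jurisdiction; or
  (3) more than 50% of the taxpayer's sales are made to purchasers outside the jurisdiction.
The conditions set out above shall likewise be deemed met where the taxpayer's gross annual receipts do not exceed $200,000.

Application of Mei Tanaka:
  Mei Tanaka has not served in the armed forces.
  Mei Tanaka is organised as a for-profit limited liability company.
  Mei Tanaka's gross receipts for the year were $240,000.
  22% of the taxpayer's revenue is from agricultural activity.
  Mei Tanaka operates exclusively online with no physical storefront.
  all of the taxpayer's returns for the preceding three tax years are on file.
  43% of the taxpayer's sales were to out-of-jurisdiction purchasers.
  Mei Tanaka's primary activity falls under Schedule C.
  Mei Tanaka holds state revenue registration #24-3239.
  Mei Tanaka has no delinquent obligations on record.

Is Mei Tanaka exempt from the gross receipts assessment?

(a) state-registered — satisfied.
(i) veteran — not satisfied.
(ii) nonprofit — not satisfied.
(b): F OR F → false.
(c) returns current — satisfied.
(1): T AND F AND T → false.
(i) not (Schedule C activity) — fails.
(ii) ≥60% agricultural — not met.
So (a) is not satisfied (F OR F).
(b) not (has storefront) — met.
(c) no delinquency — met.
So (2) is not satisfied (F AND T AND T).
(3) >50% out-of-jur. sales — fails.
So Overall is not satisfied (F OR F OR F).
Exception (receipts ≤ $200,000) — not satisfied.
Result: main false OR exception false → false.

No — not exempt.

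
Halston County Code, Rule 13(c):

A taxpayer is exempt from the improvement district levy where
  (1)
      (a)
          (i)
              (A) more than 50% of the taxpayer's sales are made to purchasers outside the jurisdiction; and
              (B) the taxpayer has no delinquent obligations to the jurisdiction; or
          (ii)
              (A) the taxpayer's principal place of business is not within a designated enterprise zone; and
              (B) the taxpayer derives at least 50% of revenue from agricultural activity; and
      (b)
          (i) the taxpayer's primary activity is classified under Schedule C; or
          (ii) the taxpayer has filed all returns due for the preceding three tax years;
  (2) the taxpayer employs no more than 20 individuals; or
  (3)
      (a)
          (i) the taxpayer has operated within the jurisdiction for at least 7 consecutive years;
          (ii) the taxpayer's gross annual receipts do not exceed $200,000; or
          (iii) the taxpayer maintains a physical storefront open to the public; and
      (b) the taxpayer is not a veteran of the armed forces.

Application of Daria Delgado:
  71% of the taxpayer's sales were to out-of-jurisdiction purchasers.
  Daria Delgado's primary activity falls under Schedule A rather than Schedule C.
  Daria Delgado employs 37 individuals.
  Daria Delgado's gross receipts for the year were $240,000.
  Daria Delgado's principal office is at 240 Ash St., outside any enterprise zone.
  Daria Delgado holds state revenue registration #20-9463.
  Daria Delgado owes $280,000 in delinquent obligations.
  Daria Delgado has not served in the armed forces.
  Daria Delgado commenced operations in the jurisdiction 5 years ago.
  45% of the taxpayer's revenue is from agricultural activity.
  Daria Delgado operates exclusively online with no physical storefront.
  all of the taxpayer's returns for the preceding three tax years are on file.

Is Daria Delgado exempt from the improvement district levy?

(A) >50% out-of-jur. sales — satisfied.
(B) no delinquency — not met.
(i): T AND F → false.
(A) not (in enterprise zone) — holds.
(B) ≥50% agricultural — not satisfied.
(ii) = T AND F = false.
(a): F OR F → false.
(i) Schedule C activity — fails.
(ii) returns current — met.
(b): F OR T → true.
(1): F AND T → false.
(2) ≤ 20 employees — not satisfied.
(i) ≥ 7 yrs in jurisdiction — not satisfied.
(ii) receipts ≤ $200,000 — not satisfied.
(iii) has storefront — not met.
(a) = F OR F OR F = false.
(b) not (veteran) — met.
(3) = F AND T = false.
Overall = F OR F OR F = false.

No — not exempt.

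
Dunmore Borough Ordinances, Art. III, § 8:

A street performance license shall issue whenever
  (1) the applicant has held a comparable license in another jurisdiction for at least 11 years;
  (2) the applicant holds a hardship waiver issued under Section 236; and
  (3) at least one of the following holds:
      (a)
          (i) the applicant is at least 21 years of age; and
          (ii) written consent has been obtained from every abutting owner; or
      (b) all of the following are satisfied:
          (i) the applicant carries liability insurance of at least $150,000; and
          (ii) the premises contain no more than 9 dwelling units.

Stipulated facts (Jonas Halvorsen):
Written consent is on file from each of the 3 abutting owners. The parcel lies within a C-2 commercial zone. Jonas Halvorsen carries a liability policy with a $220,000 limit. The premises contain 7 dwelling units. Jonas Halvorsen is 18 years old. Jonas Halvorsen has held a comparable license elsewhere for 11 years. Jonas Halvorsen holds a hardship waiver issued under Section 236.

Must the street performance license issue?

(1) prior license ≥ 11 yr — met.
(2) hardship waiver — satisfied.
(i) age ≥ 21 — not met.
(ii) all abutters consent — met.
(a): F AND T → false.
(i) insurance ≥ $150,000 — met.
(ii) ≤ 9 units — satisfied.
So (b) is satisfied (T AND T).
(3): F OR T → true.
Overall = T AND T AND T = true.

Yes — granted.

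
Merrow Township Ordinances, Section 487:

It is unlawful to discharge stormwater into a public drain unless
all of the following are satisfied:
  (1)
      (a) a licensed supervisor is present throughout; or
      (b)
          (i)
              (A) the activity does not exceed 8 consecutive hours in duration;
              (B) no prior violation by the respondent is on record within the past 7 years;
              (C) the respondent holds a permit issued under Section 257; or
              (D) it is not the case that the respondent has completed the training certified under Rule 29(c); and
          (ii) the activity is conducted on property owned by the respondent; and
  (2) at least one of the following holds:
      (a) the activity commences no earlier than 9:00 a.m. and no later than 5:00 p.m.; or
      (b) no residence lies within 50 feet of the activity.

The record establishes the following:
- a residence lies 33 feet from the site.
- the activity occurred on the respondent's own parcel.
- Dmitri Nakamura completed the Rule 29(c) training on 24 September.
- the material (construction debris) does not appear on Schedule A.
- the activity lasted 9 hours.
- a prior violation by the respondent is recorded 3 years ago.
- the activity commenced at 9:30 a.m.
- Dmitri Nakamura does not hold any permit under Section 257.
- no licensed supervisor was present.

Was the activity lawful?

No — unlawful.

(a) supervisor present — not met.
(A) ≤ 8 hrs duration — not met.
(B) no prior violation — fails.
(C) holds permit — fails.
(D) not (training certified) — not met.
(i): F OR F OR F OR F → false.
(ii) own property — satisfied.
(b): F AND T → false.
(1) = F OR F = false.
(a) start within hours — holds.
(b) no residence in 50 ft — fails.
(2) = T OR F = true.
Overall = F AND T = false.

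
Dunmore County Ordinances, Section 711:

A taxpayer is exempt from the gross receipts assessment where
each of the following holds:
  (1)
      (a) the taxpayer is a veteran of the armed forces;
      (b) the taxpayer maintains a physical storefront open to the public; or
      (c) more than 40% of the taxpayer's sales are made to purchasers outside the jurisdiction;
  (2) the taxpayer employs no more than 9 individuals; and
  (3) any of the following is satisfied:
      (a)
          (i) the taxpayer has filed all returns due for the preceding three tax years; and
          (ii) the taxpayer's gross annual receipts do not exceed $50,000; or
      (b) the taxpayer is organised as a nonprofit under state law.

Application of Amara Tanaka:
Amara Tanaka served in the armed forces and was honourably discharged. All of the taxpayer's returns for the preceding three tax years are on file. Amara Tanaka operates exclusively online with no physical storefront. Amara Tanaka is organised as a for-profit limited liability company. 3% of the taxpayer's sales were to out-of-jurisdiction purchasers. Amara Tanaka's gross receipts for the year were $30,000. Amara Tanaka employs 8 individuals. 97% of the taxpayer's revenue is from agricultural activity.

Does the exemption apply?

Yes — exempt.

(a) veteran — met.
(b) has storefront — not satisfied.
(c) >40% out-of-jur. sales — not met.
(1): T OR F OR F → true.
(2) ≤ 9 employees — holds.
(i) returns current — met.
(ii) receipts ≤ $50,000 — satisfied.
(a): T AND T → true.
(b) nonprofit — fails.
(3) = T OR F = true.
Overall: T AND T AND T → true.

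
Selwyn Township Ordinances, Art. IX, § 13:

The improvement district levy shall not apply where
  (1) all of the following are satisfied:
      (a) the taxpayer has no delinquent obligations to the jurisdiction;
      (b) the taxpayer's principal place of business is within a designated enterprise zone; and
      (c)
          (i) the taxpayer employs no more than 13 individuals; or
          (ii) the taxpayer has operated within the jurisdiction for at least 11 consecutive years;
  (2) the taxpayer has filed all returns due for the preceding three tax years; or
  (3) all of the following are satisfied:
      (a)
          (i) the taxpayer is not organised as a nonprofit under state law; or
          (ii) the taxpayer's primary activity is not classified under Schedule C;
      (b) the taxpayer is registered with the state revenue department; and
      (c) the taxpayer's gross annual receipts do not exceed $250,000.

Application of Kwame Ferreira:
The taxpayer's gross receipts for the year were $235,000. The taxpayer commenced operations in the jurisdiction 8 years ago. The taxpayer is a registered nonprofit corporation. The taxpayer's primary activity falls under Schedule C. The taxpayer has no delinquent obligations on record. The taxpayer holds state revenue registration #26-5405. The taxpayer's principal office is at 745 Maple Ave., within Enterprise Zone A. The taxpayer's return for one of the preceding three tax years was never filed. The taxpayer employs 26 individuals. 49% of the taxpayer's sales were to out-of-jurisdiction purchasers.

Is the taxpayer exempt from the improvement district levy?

No — not exempt.

(a) no delinquency — satisfied.
(b) in enterprise zone — met.
(i) ≤ 13 employees — not met.
(ii) ≥ 11 yrs in jurisdiction — not satisfied.
(c): F OR F → false.
(1): T AND T AND F → false.
(2) returns current — fails.
(i) not (nonprofit) — not satisfied.
(ii) not (Schedule C activity) — fails.
So (a) is not satisfied (F OR F).
(b) state-registered — met.
(c) receipts ≤ $250,000 — met.
(3) = F AND T AND T = false.
Overall = F OR F OR F = false.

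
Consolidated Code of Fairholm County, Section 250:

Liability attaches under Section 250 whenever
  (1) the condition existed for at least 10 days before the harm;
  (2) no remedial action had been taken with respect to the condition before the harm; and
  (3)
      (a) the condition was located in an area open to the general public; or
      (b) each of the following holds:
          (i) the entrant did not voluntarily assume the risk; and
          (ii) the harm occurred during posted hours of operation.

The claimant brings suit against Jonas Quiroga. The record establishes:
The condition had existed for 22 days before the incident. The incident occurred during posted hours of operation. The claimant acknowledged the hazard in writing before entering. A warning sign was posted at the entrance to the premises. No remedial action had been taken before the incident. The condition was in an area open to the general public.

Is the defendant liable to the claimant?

(1) condition ≥10 days old — satisfied.
(2) no remedial action — satisfied.
(a) public area — met.
(i) no assumed risk — not satisfied.
(ii) during posted hours — holds.
(b) = F AND T = false.
So (3) is satisfied (T OR F).
So Overall is satisfied (T AND T AND T).

Yes — liable.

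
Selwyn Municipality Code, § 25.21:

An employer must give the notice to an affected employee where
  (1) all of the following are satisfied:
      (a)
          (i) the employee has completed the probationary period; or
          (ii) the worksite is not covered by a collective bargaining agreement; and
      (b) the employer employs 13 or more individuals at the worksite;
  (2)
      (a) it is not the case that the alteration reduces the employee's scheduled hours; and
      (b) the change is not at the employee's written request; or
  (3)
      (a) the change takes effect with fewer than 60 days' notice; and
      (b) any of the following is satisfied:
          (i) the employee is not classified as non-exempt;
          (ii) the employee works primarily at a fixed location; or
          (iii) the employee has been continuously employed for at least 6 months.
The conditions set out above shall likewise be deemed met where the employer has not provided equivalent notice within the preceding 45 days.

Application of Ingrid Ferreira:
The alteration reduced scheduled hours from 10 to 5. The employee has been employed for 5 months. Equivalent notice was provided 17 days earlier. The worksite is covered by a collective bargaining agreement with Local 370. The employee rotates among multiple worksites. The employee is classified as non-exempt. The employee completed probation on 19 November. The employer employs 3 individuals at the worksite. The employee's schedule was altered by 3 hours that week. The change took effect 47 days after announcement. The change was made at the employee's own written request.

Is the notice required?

No — not required.

(i) past probation — holds.
(ii) no CBA — fails.
(a) = T OR F = true.
(b) ≥ 13 at site — not met.
(1): T AND F → false.
(a) not (hours reduced) — not met.
(b) not employee-requested — not satisfied.
So (2) is not satisfied (F AND F).
(a) < 60 days' notice — met.
(i) not (non-exempt) — fails.
(ii) fixed location — fails.
(iii) tenure ≥ 6 mo. — fails.
(b) = F OR F OR F = false.
So (3) is not satisfied (T AND F).
So Overall is not satisfied (F OR F OR F).
Exception (no recent notice) — not satisfied.
Result: main false OR exception false → false.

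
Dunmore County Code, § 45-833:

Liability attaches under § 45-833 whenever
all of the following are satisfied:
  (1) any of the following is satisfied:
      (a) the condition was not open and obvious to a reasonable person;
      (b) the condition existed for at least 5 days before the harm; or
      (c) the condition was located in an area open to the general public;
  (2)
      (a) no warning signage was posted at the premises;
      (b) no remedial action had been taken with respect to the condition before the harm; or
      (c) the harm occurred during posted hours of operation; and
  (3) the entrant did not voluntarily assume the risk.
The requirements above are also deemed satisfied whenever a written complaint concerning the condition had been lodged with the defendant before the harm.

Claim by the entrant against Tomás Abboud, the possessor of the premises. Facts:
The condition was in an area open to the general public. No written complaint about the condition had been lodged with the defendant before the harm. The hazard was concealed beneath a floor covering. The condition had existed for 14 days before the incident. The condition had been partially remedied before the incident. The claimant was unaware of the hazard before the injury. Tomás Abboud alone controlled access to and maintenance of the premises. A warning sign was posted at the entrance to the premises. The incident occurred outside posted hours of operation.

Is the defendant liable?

No — not liable.

(a) not open/obvious — satisfied.
(b) condition ≥5 days old — met.
(c) public area — satisfied.
(1) = T OR T OR T = true.
(a) no signage posted — fails.
(b) no remedial action — not met.
(c) during posted hours — fails.
So (2) is not satisfied (F OR F OR F).
(3) no assumed risk — holds.
Overall: T AND F AND T → false.
Exception (complaint lodged) — not satisfied.
Result: main false OR exception false → false.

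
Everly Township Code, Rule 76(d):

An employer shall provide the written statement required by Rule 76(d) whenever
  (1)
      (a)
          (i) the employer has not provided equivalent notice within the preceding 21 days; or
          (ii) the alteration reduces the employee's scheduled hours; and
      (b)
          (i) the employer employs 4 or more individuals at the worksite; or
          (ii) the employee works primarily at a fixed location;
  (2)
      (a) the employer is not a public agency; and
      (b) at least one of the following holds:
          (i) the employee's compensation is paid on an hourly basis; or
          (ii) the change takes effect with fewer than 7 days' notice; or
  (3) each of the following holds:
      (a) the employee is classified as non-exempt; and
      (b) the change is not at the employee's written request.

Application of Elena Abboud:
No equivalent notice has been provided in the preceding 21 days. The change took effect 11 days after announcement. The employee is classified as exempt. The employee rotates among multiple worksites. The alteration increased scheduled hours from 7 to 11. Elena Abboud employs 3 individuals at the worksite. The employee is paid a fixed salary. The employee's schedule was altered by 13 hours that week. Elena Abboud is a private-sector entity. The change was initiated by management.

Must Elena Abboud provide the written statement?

No — not required.

(i) no recent notice — satisfied.
(ii) hours reduced — not met.
So (a) is satisfied (T OR F).
(i) ≥ 4 at site — not satisfied.
(ii) fixed location — not met.
So (b) is not satisfied (F OR F).
So (1) is not satisfied (T AND F).
(a) not (public agency) — satisfied.
(i) hourly-paid — fails.
(ii) < 7 days' notice — not met.
So (b) is not satisfied (F OR F).
So (2) is not satisfied (T AND F).
(a) non-exempt — not met.
(b) not employee-requested — satisfied.
So (3) is not satisfied (F AND T).
So Overall is not satisfied (F OR F OR F).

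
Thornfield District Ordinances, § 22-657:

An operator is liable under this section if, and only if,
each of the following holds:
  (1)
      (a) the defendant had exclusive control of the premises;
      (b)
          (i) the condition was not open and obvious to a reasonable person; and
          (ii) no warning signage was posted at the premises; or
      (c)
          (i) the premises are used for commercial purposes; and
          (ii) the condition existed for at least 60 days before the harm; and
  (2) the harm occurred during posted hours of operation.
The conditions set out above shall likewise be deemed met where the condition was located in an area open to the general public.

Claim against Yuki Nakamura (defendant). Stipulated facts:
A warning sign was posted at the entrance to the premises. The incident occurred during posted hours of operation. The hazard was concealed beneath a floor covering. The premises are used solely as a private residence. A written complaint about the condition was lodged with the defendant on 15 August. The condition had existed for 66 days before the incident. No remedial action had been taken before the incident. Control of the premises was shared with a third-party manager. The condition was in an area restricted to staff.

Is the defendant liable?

(a) exclusive control — fails.
(i) not open/obvious — met.
(ii) no signage posted — not satisfied.
(b): T AND F → false.
(i) commercial use — not satisfied.
(ii) condition ≥60 days old — satisfied.
(c): F AND T → false.
(1): F OR F OR F → false.
(2) during posted hours — holds.
Overall: F AND T → false.
Exception (public area) — not satisfied.
Result: main false OR exception false → false.

No — not liable.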